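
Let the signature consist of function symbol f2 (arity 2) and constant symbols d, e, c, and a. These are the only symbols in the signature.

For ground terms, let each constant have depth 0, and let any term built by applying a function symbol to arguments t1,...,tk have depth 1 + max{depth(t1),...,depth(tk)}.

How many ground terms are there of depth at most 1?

Let N_k = |{terms of depth ≤ k}|. Then N_0 = 4 and N_k = 4 + N_{k-1}^2 for k ≥ 1 (one summand per function symbol, arity giving the exponent).
N_0 = 4
N_1 = 4 + 4^2 = 20

20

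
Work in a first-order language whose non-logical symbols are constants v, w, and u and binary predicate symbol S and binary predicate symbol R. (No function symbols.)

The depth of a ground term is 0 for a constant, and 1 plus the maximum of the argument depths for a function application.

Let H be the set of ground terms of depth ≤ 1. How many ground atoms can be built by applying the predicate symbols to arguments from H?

First count ground terms of depth ≤ 1.
With no function symbols every ground term is a constant, so there are exactly 3 ground terms at every depth bound.
N_0 = 3
N_1 = 3
Explicitly: v, w, u.
So |H| = 3.
Each predicate of arity r yields |H|^r ground atoms (one per choice of an r-tuple from H):
  S: 3^2 = 9;  R: 3^2 = 9
Total ground atoms: 9 + 9 = 18.

18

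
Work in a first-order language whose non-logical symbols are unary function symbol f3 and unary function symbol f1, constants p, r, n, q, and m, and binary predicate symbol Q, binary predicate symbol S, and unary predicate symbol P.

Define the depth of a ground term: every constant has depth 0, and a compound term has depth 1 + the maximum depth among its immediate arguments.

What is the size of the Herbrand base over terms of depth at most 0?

55

First count ground terms of depth ≤ 0.
Count level by level. With function symbols f3/1, f1/1, the terms of depth ≤ k are the 5 constants together with each function applied to depth-≤(k−1) tuples, so N_k = 5 + N_{k-1} + N_{k-1}.
N_0 = 5
Explicitly: p, r, n, q, m.
So |H| = 5.
For each predicate symbol, the number of ground atoms is |H| raised to its arity; summing:
  Q: 5^2 = 25;  S: 5^2 = 25;  P: 5
Total ground atoms: 25 + 25 + 5 = 55.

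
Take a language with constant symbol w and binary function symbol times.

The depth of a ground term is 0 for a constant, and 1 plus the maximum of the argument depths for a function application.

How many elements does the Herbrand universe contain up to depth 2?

If N_k denotes the number of depth-≤k ground terms, the 1 constant gives N_0 = 1, and each function symbol of arity r contributes N_{k-1}^r new terms at level k: N_k = 1 + N_{k-1}^2.
N_0 = 1
N_1 = 1 + 1^2 = 2
N_2 = 1 + 2^2 = 5

5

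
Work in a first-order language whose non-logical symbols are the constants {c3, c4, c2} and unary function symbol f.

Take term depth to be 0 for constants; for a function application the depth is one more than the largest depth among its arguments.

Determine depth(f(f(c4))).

2

depth(f(c4)) = 1 + depth(c4) = 1 + 0 = 1
depth(f(f(c4))) = 1 + depth(f(c4)) = 1 + 1 = 2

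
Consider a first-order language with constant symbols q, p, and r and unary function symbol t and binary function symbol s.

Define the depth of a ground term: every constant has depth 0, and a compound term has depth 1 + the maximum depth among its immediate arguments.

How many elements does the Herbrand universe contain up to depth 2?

If N_k denotes the number of depth-≤k ground terms, the 3 constants give N_0 = 3, and each function symbol of arity r contributes N_{k-1}^r new terms at level k: N_k = 3 + N_{k-1} + N_{k-1}^2.
N_0 = 3
N_1 = 3 + 3 + 3^2 = 15
N_2 = 3 + 15 + 15^2 = 243

243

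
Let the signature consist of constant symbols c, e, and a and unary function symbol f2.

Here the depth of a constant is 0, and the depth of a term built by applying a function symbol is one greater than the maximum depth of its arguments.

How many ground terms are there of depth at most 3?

12

Let N_k count ground terms of depth at most k. Each non-constant term of depth ≤ k is some function symbol applied to depth-≤(k−1) arguments, giving N_k = 3 + N_{k-1}.
N_0 = 3
N_1 = 3 + 3 = 6
N_2 = 3 + 6 = 9
N_3 = 3 + 9 = 12
Explicitly: c, e, a, f2(c), f2(e), f2(a), f2(f2(c)), f2(f2(e)), f2(f2(a)), f2(f2(f2(c))), f2(f2(f2(e))), f2(f2(f2(a))).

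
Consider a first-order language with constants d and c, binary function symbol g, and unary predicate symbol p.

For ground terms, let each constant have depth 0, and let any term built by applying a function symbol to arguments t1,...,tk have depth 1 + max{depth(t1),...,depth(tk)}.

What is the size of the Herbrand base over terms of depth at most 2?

First count ground terms of depth ≤ 2.
If N_k denotes the number of depth-≤k ground terms, the 2 constants give N_0 = 2, and each function symbol of arity r contributes N_{k-1}^r new terms at level k: N_k = 2 + N_{k-1}^2.
N_0 = 2
N_1 = 2 + 2^2 = 6
N_2 = 2 + 6^2 = 38
So |H| = 38.
Each predicate of arity r yields |H|^r ground atoms (one per choice of an r-tuple from H):
  p: 38
Total ground atoms: 38.

38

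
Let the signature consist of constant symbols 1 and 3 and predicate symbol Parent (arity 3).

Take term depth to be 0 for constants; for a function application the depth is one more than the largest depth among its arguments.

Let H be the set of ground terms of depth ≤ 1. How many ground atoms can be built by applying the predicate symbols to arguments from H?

First count ground terms of depth ≤ 1.
With no function symbols every ground term is a constant, so there are exactly 2 ground terms at every depth bound.
N_0 = 2
N_1 = 2
Explicitly: 1, 3.
So |H| = 2.
Each predicate of arity r yields |H|^r ground atoms (one per choice of an r-tuple from H):
  Parent: 2^3 = 8
Total ground atoms: 8.

8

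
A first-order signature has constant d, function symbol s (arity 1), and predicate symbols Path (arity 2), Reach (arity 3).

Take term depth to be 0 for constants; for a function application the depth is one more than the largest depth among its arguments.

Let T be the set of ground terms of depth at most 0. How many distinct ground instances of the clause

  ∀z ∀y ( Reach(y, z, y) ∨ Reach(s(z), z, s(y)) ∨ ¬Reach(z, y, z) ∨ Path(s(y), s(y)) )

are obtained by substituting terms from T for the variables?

Ground terms of depth ≤ 0:
  Let N_k count ground terms of depth at most k. Each non-constant term of depth ≤ k is some function symbol applied to depth-≤(k−1) arguments, giving N_k = 1 + N_{k-1}.
  N_0 = 1
So there is exactly 1 ground term available for substitution.
There are 2 variables to instantiate (z, y), each occurring in at least one literal, so different choices give different ground instances.
Number of ground instances = 1^2 = 1.

1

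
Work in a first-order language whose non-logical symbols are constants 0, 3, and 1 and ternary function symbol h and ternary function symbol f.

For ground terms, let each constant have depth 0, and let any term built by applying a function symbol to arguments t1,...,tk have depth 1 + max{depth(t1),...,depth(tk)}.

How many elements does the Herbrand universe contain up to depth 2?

370389

If N_k denotes the number of depth-≤k ground terms, the 3 constants give N_0 = 3, and each function symbol of arity r contributes N_{k-1}^r new terms at level k: N_k = 3 + N_{k-1}^3 + N_{k-1}^3.
N_0 = 3
N_1 = 3 + 3^3 + 3^3 = 57
N_2 = 3 + 57^3 + 57^3 = 370389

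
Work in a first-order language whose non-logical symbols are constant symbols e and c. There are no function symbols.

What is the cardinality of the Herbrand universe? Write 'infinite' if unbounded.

2

There are no function symbols, so every ground term is one of the 2 constants.
The Herbrand universe is {e, c}, which is finite with 2 elements.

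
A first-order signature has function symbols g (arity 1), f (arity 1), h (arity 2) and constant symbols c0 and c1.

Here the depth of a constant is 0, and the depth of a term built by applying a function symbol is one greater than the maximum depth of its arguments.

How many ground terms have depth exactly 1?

8

Count level by level. With function symbols g/1, f/1, h/2, the terms of depth ≤ k are the 2 constants together with each function applied to depth-≤(k−1) tuples, so N_k = 2 + N_{k-1} + N_{k-1} + N_{k-1}^2.
N_0 = 2
N_1 = 2 + 2 + 2 + 2^2 = 10
Terms of depth exactly 1: N_1 − N_0 = 10 − 2 = 8.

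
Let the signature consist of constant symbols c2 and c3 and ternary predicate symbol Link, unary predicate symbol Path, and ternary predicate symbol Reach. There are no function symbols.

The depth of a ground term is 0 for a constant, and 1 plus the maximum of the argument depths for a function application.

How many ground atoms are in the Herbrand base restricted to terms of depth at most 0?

First count ground terms of depth ≤ 0.
With no function symbols every ground term is a constant, so there are exactly 2 ground terms at every depth bound.
N_0 = 2
So |H| = 2.
A ground atom is a predicate applied to a tuple of terms from H, so the count is the sum over predicates of |H|^arity:
  Link: 2^3 = 8;  Path: 2;  Reach: 2^3 = 8
Total ground atoms: 8 + 2 + 8 = 18.

18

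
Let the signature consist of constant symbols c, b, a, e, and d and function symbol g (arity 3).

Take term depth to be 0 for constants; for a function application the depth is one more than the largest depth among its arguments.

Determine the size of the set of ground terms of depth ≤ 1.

130

Write N_k for the number of ground terms of depth ≤ k. A term of depth ≤ k is either a constant or a function symbol applied to arguments of depth ≤ k−1, so N_k = 5 + N_{k-1}^3.
N_0 = 5
N_1 = 5 + 5^3 = 130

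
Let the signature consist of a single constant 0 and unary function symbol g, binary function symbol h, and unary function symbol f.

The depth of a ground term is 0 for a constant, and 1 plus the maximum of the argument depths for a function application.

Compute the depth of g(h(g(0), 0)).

depth(g(0)) = 1 + depth(0) = 1 + 0 = 1
depth(h(g(0), 0)) = 1 + max(1, 0) = 2
depth(g(h(g(0), 0))) = 1 + depth(h(g(0), 0)) = 1 + 2 = 3

3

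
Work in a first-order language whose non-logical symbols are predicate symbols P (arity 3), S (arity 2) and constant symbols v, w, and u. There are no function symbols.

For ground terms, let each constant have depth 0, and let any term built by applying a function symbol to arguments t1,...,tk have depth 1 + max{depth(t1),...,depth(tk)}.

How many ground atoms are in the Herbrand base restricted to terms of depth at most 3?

First count ground terms of depth ≤ 3.
With no function symbols every ground term is a constant, so there are exactly 3 ground terms at every depth bound.
N_0 = 3
N_1 = 3
N_2 = 3
N_3 = 3
So |H| = 3.
Each predicate of arity r yields |H|^r ground atoms (one per choice of an r-tuple from H):
  P: 3^3 = 27;  S: 3^2 = 9
Total ground atoms: 27 + 9 = 36.

36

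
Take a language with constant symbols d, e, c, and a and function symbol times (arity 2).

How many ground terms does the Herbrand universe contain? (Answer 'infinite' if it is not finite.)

The signature has at least one function symbol (times, arity 2) and at least one constant (d).
Iterating times gives infinitely many distinct ground terms: d, times(d, d), times(times(d, d), times(d, d)), ...
So the Herbrand universe is infinite.

infinite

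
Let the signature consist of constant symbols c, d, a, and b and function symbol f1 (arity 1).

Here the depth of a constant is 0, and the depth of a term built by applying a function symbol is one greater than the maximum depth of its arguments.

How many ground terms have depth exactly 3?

4

If N_k denotes the number of depth-≤k ground terms, the 4 constants give N_0 = 4, and each function symbol of arity r contributes N_{k-1}^r new terms at level k: N_k = 4 + N_{k-1}.
N_0 = 4
N_1 = 4 + 4 = 8
N_2 = 4 + 8 = 12
N_3 = 4 + 12 = 16
Terms of depth exactly 3: N_3 − N_2 = 16 − 12 = 4.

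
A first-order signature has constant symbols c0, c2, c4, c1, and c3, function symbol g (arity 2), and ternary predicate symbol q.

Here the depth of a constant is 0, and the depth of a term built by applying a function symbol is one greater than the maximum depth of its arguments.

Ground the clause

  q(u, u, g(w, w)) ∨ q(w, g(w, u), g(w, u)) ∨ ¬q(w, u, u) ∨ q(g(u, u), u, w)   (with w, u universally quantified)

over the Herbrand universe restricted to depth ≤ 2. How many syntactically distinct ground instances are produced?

Ground terms of depth ≤ 2:
  If N_k denotes the number of depth-≤k ground terms, the 5 constants give N_0 = 5, and each function symbol of arity r contributes N_{k-1}^r new terms at level k: N_k = 5 + N_{k-1}^2.
  N_0 = 5
  N_1 = 5 + 5^2 = 30
  N_2 = 5 + 30^2 = 905
So there are 905 ground terms available for substitution.
Each of w, u ranges independently over the available ground terms, and distinct assignments produce distinct instances.
Number of ground instances = 905^2 = 819025.

819025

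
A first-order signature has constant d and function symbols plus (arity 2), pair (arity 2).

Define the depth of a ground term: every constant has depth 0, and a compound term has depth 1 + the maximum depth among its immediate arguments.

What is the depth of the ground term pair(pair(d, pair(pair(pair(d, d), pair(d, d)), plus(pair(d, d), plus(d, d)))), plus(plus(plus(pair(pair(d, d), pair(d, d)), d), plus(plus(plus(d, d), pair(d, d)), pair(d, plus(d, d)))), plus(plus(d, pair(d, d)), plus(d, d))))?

depth(pair(d, d)) = 1 + max(0, 0) = 1
depth(pair(pair(d, d), pair(d, d))) = 1 + max(1, 1) = 2
depth(plus(d, d)) = 1 + max(0, 0) = 1
depth(plus(pair(d, d), plus(d, d))) = 1 + max(1, 1) = 2
depth(pair(pair(pair(d, d), pair(d, d)), plus(pair(d, d), plus(d, d)))) = 1 + max(2, 2) = 3
depth(pair(d, pair(pair(pair(d, d), pair(d, d)), plus(pair(d, d), plus(d, d))))) = 1 + max(0, 3) = 4
depth(plus(pair(pair(d, d), pair(d, d)), d)) = 1 + max(2, 0) = 3
depth(plus(plus(d, d), pair(d, d))) = 1 + max(1, 1) = 2
depth(pair(d, plus(d, d))) = 1 + max(0, 1) = 2
depth(plus(plus(plus(d, d), pair(d, d)), pair(d, plus(d, d)))) = 1 + max(2, 2) = 3
depth(plus(plus(pair(pair(d, d), pair(d, d)), d), plus(plus(plus(d, d), pair(d, d)), pair(d, plus(d, d))))) = 1 + max(3, 3) = 4
depth(plus(d, pair(d, d))) = 1 + max(0, 1) = 2
depth(plus(plus(d, pair(d, d)), plus(d, d))) = 1 + max(2, 1) = 3
depth(plus(plus(plus(pair(pair(d, d), pair(d, d)), d), plus(plus(plus(d, d), pair(d, d)), pair(d, plus(d, d)))), plus(plus(d, pair(d, d)), plus(d, d)))) = 1 + max(4, 3) = 5
depth(pair(pair(d, pair(pair(pair(d, d), pair(d, d)), plus(pair(d, d), plus(d, d)))), plus(plus(plus(pair(pair(d, d), pair(d, d)), d), plus(plus(plus(d, d), pair(d, d)), pair(d, plus(d, d)))), plus(plus(d, pair(d, d)), plus(d, d))))) = 1 + max(4, 5) = 6

6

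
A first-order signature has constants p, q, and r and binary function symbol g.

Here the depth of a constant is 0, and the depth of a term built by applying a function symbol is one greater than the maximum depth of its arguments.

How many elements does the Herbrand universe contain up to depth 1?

Write N_k for the number of ground terms of depth ≤ k. A term of depth ≤ k is either a constant or a function symbol applied to arguments of depth ≤ k−1, so N_k = 3 + N_{k-1}^2.
N_0 = 3
N_1 = 3 + 3^2 = 12
Explicitly: p, q, r, g(p, p), g(p, q), g(p, r), g(q, p), g(q, q), g(q, r), g(r, p), g(r, q), g(r, r).

12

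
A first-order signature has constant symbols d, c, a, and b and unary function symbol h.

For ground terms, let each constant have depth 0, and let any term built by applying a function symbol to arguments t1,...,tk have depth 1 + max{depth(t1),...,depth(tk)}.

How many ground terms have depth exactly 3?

Let N_k count ground terms of depth at most k. Each non-constant term of depth ≤ k is some function symbol applied to depth-≤(k−1) arguments, giving N_k = 4 + N_{k-1}.
N_0 = 4
N_1 = 4 + 4 = 8
N_2 = 4 + 8 = 12
N_3 = 4 + 12 = 16
Terms of depth exactly 3: N_3 − N_2 = 16 − 12 = 4.

4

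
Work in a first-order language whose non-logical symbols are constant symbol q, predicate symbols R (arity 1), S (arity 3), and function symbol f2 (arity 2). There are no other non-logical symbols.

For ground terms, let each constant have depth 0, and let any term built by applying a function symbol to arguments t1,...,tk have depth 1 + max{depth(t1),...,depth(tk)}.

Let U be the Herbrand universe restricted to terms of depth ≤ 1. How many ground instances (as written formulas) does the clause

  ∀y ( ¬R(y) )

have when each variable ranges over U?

Ground terms of depth ≤ 1:
  Write N_k for the number of ground terms of depth ≤ k. A term of depth ≤ k is either a constant or a function symbol applied to arguments of depth ≤ k−1, so N_k = 1 + N_{k-1}^2.
  N_0 = 1
  N_1 = 1 + 1^2 = 2
  Explicitly: q, f2(q, q).
So there are 2 ground terms available for substitution.
The clause has 1 distinct variable (y), which appears in the body. In the free term algebra distinct substitutions yield syntactically distinct ground instances.
Number of ground instances = 2.

2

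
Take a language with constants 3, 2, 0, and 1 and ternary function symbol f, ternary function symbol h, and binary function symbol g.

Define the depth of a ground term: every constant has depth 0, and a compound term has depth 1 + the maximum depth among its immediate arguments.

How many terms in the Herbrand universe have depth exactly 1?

Let N_k count ground terms of depth at most k. Each non-constant term of depth ≤ k is some function symbol applied to depth-≤(k−1) arguments, giving N_k = 4 + N_{k-1}^3 + N_{k-1}^3 + N_{k-1}^2.
N_0 = 4
N_1 = 4 + 4^3 + 4^3 + 4^2 = 148
Terms of depth exactly 1: N_1 − N_0 = 148 − 4 = 144.

144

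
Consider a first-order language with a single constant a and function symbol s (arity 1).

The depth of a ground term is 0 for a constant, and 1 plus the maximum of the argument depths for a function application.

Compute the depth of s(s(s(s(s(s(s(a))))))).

depth(s(a)) = 1 + depth(a) = 1 + 0 = 1
depth(s(s(a))) = 1 + depth(s(a)) = 1 + 1 = 2
depth(s(s(s(a)))) = 1 + depth(s(s(a))) = 1 + 2 = 3
depth(s(s(s(s(a))))) = 1 + depth(s(s(s(a)))) = 1 + 3 = 4
depth(s(s(s(s(s(a)))))) = 1 + depth(s(s(s(s(a))))) = 1 + 4 = 5
depth(s(s(s(s(s(s(a))))))) = 1 + depth(s(s(s(s(s(a)))))) = 1 + 5 = 6
depth(s(s(s(s(s(s(s(a)))))))) = 1 + depth(s(s(s(s(s(s(a))))))) = 1 + 6 = 7

7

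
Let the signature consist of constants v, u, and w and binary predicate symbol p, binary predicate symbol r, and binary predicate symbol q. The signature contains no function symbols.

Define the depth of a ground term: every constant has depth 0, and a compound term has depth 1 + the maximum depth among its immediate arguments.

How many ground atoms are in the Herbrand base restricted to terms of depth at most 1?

27

First count ground terms of depth ≤ 1.
With no function symbols every ground term is a constant, so there are exactly 3 ground terms at every depth bound.
N_0 = 3
N_1 = 3
Explicitly: v, u, w.
So |H| = 3.
Each predicate of arity r yields |H|^r ground atoms (one per choice of an r-tuple from H):
  p: 3^2 = 9;  r: 3^2 = 9;  q: 3^2 = 9
Total ground atoms: 9 + 9 + 9 = 27.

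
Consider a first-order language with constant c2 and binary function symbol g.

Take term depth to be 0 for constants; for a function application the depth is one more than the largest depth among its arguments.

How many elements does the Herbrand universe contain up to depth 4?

677

If N_k denotes the number of depth-≤k ground terms, the 1 constant gives N_0 = 1, and each function symbol of arity r contributes N_{k-1}^r new terms at level k: N_k = 1 + N_{k-1}^2.
N_0 = 1
N_1 = 1 + 1^2 = 2
N_2 = 1 + 2^2 = 5
N_3 = 1 + 5^2 = 26
N_4 = 1 + 26^2 = 677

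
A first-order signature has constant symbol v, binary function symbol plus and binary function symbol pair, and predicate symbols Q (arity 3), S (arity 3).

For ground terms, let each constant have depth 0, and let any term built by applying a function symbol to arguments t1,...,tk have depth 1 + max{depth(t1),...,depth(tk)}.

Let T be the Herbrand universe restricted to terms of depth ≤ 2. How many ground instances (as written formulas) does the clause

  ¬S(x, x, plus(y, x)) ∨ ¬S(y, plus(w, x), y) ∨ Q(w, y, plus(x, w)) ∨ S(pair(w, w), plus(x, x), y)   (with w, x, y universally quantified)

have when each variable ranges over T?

6859

Ground terms of depth ≤ 2:
  If N_k denotes the number of depth-≤k ground terms, the 1 constant gives N_0 = 1, and each function symbol of arity r contributes N_{k-1}^r new terms at level k: N_k = 1 + N_{k-1}^2 + N_{k-1}^2.
  N_0 = 1
  N_1 = 1 + 1^2 + 1^2 = 3
  N_2 = 1 + 3^2 + 3^2 = 19
So there are 19 ground terms available for substitution.
There are 3 variables to instantiate (w, x, y), each occurring in at least one literal, so different choices give different ground instances.
Number of ground instances = 19^3 = 6859.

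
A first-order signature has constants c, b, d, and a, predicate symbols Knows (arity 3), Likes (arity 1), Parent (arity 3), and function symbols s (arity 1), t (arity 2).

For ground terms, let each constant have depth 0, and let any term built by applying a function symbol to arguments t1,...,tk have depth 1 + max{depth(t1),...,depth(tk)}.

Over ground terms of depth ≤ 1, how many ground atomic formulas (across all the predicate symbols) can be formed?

27672

First count ground terms of depth ≤ 1.
Count level by level. With function symbols s/1, t/2, the terms of depth ≤ k are the 4 constants together with each function applied to depth-≤(k−1) tuples, so N_k = 4 + N_{k-1} + N_{k-1}^2.
N_0 = 4
N_1 = 4 + 4 + 4^2 = 24
So |H| = 24.
Each predicate of arity r yields |H|^r ground atoms (one per choice of an r-tuple from H):
  Knows: 24^3 = 13824;  Likes: 24;  Parent: 24^3 = 13824
Total ground atoms: 13824 + 24 + 13824 = 27672.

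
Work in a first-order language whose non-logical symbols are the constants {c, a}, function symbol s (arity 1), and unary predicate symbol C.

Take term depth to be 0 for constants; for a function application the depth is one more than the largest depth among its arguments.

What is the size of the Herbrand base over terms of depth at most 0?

First count ground terms of depth ≤ 0.
Let N_k count ground terms of depth at most k. Each non-constant term of depth ≤ k is some function symbol applied to depth-≤(k−1) arguments, giving N_k = 2 + N_{k-1}.
N_0 = 2
Explicitly: c, a.
So |H| = 2.
For each predicate symbol, the number of ground atoms is |H| raised to its arity; summing:
  C: 2
Total ground atoms: 2.

2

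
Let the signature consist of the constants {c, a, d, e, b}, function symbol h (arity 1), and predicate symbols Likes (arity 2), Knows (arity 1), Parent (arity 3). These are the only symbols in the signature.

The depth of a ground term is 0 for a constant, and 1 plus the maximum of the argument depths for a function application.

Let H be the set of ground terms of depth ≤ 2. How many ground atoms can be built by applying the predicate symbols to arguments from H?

3615

First count ground terms of depth ≤ 2.
Write N_k for the number of ground terms of depth ≤ k. A term of depth ≤ k is either a constant or a function symbol applied to arguments of depth ≤ k−1, so N_k = 5 + N_{k-1}.
N_0 = 5
N_1 = 5 + 5 = 10
N_2 = 5 + 10 = 15
So |H| = 15.
Each predicate of arity r yields |H|^r ground atoms (one per choice of an r-tuple from H):
  Likes: 15^2 = 225;  Knows: 15;  Parent: 15^3 = 3375
Total ground atoms: 225 + 15 + 3375 = 3615.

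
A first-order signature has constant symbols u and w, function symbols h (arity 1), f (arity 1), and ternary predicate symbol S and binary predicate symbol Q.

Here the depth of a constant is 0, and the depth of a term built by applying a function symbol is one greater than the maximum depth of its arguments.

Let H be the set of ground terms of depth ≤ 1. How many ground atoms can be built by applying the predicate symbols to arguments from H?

252

First count ground terms of depth ≤ 1.
Let N_k count ground terms of depth at most k. Each non-constant term of depth ≤ k is some function symbol applied to depth-≤(k−1) arguments, giving N_k = 2 + N_{k-1} + N_{k-1}.
N_0 = 2
N_1 = 2 + 2 + 2 = 6
So |H| = 6.
For each predicate symbol, the number of ground atoms is |H| raised to its arity; summing:
  S: 6^3 = 216;  Q: 6^2 = 36
Total ground atoms: 216 + 36 = 252.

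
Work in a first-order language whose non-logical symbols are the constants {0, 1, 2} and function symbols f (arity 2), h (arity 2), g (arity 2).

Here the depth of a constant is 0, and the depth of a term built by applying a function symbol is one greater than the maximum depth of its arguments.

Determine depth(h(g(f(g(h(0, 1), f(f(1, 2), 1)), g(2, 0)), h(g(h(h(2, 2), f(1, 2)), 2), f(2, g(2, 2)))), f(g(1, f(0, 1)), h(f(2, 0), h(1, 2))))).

depth(h(0, 1)) = 1 + max(0, 0) = 1
depth(f(1, 2)) = 1 + max(0, 0) = 1
depth(f(f(1, 2), 1)) = 1 + max(1, 0) = 2
depth(g(h(0, 1), f(f(1, 2), 1))) = 1 + max(1, 2) = 3
depth(g(2, 0)) = 1 + max(0, 0) = 1
depth(f(g(h(0, 1), f(f(1, 2), 1)), g(2, 0))) = 1 + max(3, 1) = 4
depth(h(2, 2)) = 1 + max(0, 0) = 1
depth(h(h(2, 2), f(1, 2))) = 1 + max(1, 1) = 2
depth(g(h(h(2, 2), f(1, 2)), 2)) = 1 + max(2, 0) = 3
depth(g(2, 2)) = 1 + max(0, 0) = 1
depth(f(2, g(2, 2))) = 1 + max(0, 1) = 2
depth(h(g(h(h(2, 2), f(1, 2)), 2), f(2, g(2, 2)))) = 1 + max(3, 2) = 4
depth(g(f(g(h(0, 1), f(f(1, 2), 1)), g(2, 0)), h(g(h(h(2, 2), f(1, 2)), 2), f(2, g(2, 2))))) = 1 + max(4, 4) = 5
depth(f(0, 1)) = 1 + max(0, 0) = 1
depth(g(1, f(0, 1))) = 1 + max(0, 1) = 2
depth(f(2, 0)) = 1 + max(0, 0) = 1
depth(h(1, 2)) = 1 + max(0, 0) = 1
depth(h(f(2, 0), h(1, 2))) = 1 + max(1, 1) = 2
depth(f(g(1, f(0, 1)), h(f(2, 0), h(1, 2)))) = 1 + max(2, 2) = 3
depth(h(g(f(g(h(0, 1), f(f(1, 2), 1)), g(2, 0)), h(g(h(h(2, 2), f(1, 2)), 2), f(2, g(2, 2)))), f(g(1, f(0, 1)), h(f(2, 0), h(1, 2))))) = 1 + max(5, 3) = 6

6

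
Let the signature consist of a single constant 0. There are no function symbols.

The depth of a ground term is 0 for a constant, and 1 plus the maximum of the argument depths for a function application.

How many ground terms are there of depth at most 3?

With no function symbols every ground term is a constant, so there is exactly 1 ground term at every depth bound.
N_0 = 1
N_1 = 1
N_2 = 1
N_3 = 1
Explicitly: 0.

1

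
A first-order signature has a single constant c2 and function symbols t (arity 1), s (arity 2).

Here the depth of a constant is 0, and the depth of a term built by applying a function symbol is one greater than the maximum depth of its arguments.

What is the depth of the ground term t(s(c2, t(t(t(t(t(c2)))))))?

7

depth(t(c2)) = 1 + depth(c2) = 1 + 0 = 1
depth(t(t(c2))) = 1 + depth(t(c2)) = 1 + 1 = 2
depth(t(t(t(c2)))) = 1 + depth(t(t(c2))) = 1 + 2 = 3
depth(t(t(t(t(c2))))) = 1 + depth(t(t(t(c2)))) = 1 + 3 = 4
depth(t(t(t(t(t(c2)))))) = 1 + depth(t(t(t(t(c2))))) = 1 + 4 = 5
depth(s(c2, t(t(t(t(t(c2))))))) = 1 + max(0, 5) = 6
depth(t(s(c2, t(t(t(t(t(c2)))))))) = 1 + depth(s(c2, t(t(t(t(t(c2))))))) = 1 + 6 = 7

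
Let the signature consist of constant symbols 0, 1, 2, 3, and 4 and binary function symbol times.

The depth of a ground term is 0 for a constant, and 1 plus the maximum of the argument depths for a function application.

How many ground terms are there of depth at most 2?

Let N_k = |{terms of depth ≤ k}|. Then N_0 = 5 and N_k = 5 + N_{k-1}^2 for k ≥ 1 (one summand per function symbol, arity giving the exponent).
N_0 = 5
N_1 = 5 + 5^2 = 30
N_2 = 5 + 30^2 = 905

905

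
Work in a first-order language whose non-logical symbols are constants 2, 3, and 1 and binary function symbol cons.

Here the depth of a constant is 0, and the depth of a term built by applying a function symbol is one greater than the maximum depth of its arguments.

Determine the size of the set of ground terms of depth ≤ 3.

21612

If N_k denotes the number of depth-≤k ground terms, the 3 constants give N_0 = 3, and each function symbol of arity r contributes N_{k-1}^r new terms at level k: N_k = 3 + N_{k-1}^2.
N_0 = 3
N_1 = 3 + 3^2 = 12
N_2 = 3 + 12^2 = 147
N_3 = 3 + 147^2 = 21612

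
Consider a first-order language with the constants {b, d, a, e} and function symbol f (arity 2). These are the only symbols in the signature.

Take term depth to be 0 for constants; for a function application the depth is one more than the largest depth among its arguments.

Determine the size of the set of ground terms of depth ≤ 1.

Let N_k = |{terms of depth ≤ k}|. Then N_0 = 4 and N_k = 4 + N_{k-1}^2 for k ≥ 1 (one summand per function symbol, arity giving the exponent).
N_0 = 4
N_1 = 4 + 4^2 = 20

20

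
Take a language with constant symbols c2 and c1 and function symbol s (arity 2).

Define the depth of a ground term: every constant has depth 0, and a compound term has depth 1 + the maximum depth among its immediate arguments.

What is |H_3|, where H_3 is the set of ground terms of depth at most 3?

Let N_k = |{terms of depth ≤ k}|. Then N_0 = 2 and N_k = 2 + N_{k-1}^2 for k ≥ 1 (one summand per function symbol, arity giving the exponent).
N_0 = 2
N_1 = 2 + 2^2 = 6
N_2 = 2 + 6^2 = 38
N_3 = 2 + 38^2 = 1446

1446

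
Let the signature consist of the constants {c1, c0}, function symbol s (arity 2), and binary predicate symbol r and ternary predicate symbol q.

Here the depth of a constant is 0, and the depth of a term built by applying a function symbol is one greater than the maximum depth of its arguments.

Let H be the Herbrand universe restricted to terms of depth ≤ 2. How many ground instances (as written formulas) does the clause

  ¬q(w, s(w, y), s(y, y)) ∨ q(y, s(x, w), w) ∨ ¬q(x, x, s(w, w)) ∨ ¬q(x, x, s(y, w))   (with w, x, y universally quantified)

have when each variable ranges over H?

Ground terms of depth ≤ 2:
  Write N_k for the number of ground terms of depth ≤ k. A term of depth ≤ k is either a constant or a function symbol applied to arguments of depth ≤ k−1, so N_k = 2 + N_{k-1}^2.
  N_0 = 2
  N_1 = 2 + 2^2 = 6
  N_2 = 2 + 6^2 = 38
So there are 38 ground terms available for substitution.
The body mentions every one of the 3 quantified variables; since ground terms form a free algebra, no two substitutions collapse to the same formula.
Number of ground instances = 38^3 = 54872.

54872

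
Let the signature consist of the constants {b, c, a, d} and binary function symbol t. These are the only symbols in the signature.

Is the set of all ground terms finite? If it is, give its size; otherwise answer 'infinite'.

The signature has at least one function symbol (t, arity 2) and at least one constant (b).
Iterating t gives infinitely many distinct ground terms: b, t(b, b), t(t(b, b), t(b, b)), ...
So the Herbrand universe is infinite.

infinite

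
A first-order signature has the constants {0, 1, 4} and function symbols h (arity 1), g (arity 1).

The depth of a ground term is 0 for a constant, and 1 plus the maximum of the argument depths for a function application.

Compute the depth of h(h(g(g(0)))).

4

depth(g(0)) = 1 + depth(0) = 1 + 0 = 1
depth(g(g(0))) = 1 + depth(g(0)) = 1 + 1 = 2
depth(h(g(g(0)))) = 1 + depth(g(g(0))) = 1 + 2 = 3
depth(h(h(g(g(0))))) = 1 + depth(h(g(g(0)))) = 1 + 3 = 4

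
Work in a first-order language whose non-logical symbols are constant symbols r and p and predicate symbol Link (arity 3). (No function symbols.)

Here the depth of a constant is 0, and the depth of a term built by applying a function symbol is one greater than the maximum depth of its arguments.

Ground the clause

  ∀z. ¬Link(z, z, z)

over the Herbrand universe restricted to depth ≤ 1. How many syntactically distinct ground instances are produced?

Ground terms of depth ≤ 1:
  With no function symbols every ground term is a constant, so there are exactly 2 ground terms at every depth bound.
  N_0 = 2
  N_1 = 2
So there are 2 ground terms available for substitution.
The clause has 1 distinct variable (z), which appears in the body. In the free term algebra distinct substitutions yield syntactically distinct ground instances.
Number of ground instances = 2.

2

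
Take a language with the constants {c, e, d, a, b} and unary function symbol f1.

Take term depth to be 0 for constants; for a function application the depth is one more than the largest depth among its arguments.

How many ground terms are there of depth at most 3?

Write N_k for the number of ground terms of depth ≤ k. A term of depth ≤ k is either a constant or a function symbol applied to arguments of depth ≤ k−1, so N_k = 5 + N_{k-1}.
N_0 = 5
N_1 = 5 + 5 = 10
N_2 = 5 + 10 = 15
N_3 = 5 + 15 = 20

20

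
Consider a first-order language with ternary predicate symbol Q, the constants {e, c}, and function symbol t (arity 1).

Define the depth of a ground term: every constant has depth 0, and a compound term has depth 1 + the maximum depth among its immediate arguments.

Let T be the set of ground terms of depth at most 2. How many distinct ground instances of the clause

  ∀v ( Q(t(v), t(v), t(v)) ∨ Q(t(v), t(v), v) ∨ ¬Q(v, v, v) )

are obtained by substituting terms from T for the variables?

Ground terms of depth ≤ 2:
  Let N_k count ground terms of depth at most k. Each non-constant term of depth ≤ k is some function symbol applied to depth-≤(k−1) arguments, giving N_k = 2 + N_{k-1}.
  N_0 = 2
  N_1 = 2 + 2 = 4
  N_2 = 2 + 4 = 6
So there are 6 ground terms available for substitution.
The clause has 1 distinct variable (v), which appears in the body. In the free term algebra distinct substitutions yield syntactically distinct ground instances.
Number of ground instances = 6.

6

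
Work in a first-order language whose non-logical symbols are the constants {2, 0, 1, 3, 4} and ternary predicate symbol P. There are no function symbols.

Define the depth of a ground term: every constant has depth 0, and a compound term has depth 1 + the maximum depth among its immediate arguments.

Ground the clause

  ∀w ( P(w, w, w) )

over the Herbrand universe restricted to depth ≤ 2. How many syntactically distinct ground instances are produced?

Ground terms of depth ≤ 2:
  With no function symbols every ground term is a constant, so there are exactly 5 ground terms at every depth bound.
  N_0 = 5
  N_1 = 5
  N_2 = 5
So there are 5 ground terms available for substitution.
The clause has 1 distinct variable (w), which appears in the body. In the free term algebra distinct substitutions yield syntactically distinct ground instances.
Number of ground instances = 5.

5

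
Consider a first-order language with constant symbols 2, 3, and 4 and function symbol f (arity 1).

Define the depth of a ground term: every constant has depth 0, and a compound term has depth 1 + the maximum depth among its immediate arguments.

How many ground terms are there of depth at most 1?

6

If N_k denotes the number of depth-≤k ground terms, the 3 constants give N_0 = 3, and each function symbol of arity r contributes N_{k-1}^r new terms at level k: N_k = 3 + N_{k-1}.
N_0 = 3
N_1 = 3 + 3 = 6
Explicitly: 2, 3, 4, f(2), f(3), f(4).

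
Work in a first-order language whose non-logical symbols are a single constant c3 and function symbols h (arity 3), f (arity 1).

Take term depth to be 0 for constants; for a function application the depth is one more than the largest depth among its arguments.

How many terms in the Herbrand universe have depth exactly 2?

28

If N_k denotes the number of depth-≤k ground terms, the 1 constant gives N_0 = 1, and each function symbol of arity r contributes N_{k-1}^r new terms at level k: N_k = 1 + N_{k-1}^3 + N_{k-1}.
N_0 = 1
N_1 = 1 + 1^3 + 1 = 3
N_2 = 1 + 3^3 + 3 = 31
Terms of depth exactly 2: N_2 − N_1 = 31 − 3 = 28.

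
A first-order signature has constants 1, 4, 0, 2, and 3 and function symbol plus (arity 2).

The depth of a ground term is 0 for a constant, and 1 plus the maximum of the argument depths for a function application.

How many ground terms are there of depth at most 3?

819030

Count level by level. With function symbols plus/2, the terms of depth ≤ k are the 5 constants together with each function applied to depth-≤(k−1) tuples, so N_k = 5 + N_{k-1}^2.
N_0 = 5
N_1 = 5 + 5^2 = 30
N_2 = 5 + 30^2 = 905
N_3 = 5 + 905^2 = 819030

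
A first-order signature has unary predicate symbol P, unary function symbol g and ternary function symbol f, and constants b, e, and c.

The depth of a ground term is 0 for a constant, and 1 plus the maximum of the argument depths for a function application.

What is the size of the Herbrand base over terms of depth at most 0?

First count ground terms of depth ≤ 0.
Let N_k = |{terms of depth ≤ k}|. Then N_0 = 3 and N_k = 3 + N_{k-1} + N_{k-1}^3 for k ≥ 1 (one summand per function symbol, arity giving the exponent).
N_0 = 3
Explicitly: b, e, c.
So |H| = 3.
Each predicate of arity r yields |H|^r ground atoms (one per choice of an r-tuple from H):
  P: 3
Total ground atoms: 3.

3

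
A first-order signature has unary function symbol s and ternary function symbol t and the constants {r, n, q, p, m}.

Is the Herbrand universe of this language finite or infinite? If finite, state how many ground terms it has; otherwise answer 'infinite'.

The signature has at least one function symbol (s, arity 1) and at least one constant (r).
Iterating s gives infinitely many distinct ground terms: r, s(r), s(s(r)), ...
So the Herbrand universe is infinite.

infinite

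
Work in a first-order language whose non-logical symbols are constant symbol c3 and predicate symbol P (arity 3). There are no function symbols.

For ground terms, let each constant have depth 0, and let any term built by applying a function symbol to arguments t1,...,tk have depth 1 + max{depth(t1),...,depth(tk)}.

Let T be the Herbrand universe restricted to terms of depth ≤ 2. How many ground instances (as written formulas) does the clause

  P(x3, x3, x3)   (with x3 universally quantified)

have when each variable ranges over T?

Ground terms of depth ≤ 2:
  With no function symbols every ground term is a constant, so there is exactly 1 ground term at every depth bound.
  N_0 = 1
  N_1 = 1
  N_2 = 1
  Explicitly: c3.
So there is exactly 1 ground term available for substitution.
The clause has 1 distinct variable (x3), which appears in the body. In the free term algebra distinct substitutions yield syntactically distinct ground instances.
Number of ground instances = 1.

1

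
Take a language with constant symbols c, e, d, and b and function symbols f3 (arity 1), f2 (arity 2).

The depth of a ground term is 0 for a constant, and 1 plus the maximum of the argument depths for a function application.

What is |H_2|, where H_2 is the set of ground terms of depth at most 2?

604

Let N_k = |{terms of depth ≤ k}|. Then N_0 = 4 and N_k = 4 + N_{k-1} + N_{k-1}^2 for k ≥ 1 (one summand per function symbol, arity giving the exponent).
N_0 = 4
N_1 = 4 + 4 + 4^2 = 24
N_2 = 4 + 24 + 24^2 = 604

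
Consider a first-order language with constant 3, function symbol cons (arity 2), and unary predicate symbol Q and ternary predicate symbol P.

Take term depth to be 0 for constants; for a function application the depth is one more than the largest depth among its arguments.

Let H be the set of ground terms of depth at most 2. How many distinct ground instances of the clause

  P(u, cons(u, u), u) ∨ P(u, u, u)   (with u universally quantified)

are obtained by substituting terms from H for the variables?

5

Ground terms of depth ≤ 2:
  Let N_k = |{terms of depth ≤ k}|. Then N_0 = 1 and N_k = 1 + N_{k-1}^2 for k ≥ 1 (one summand per function symbol, arity giving the exponent).
  N_0 = 1
  N_1 = 1 + 1^2 = 2
  N_2 = 1 + 2^2 = 5
So there are 5 ground terms available for substitution.
The body mentions the single quantified variable u; since ground terms form a free algebra, no two substitutions collapse to the same formula.
Number of ground instances = 5.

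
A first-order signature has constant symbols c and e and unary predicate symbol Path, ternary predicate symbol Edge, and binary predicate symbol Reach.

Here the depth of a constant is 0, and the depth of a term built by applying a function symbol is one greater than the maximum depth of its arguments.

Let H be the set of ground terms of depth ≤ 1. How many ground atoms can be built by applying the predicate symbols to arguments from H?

14

First count ground terms of depth ≤ 1.
With no function symbols every ground term is a constant, so there are exactly 2 ground terms at every depth bound.
N_0 = 2
N_1 = 2
So |H| = 2.
For each predicate symbol, the number of ground atoms is |H| raised to its arity; summing:
  Path: 2;  Edge: 2^3 = 8;  Reach: 2^2 = 4
Total ground atoms: 2 + 8 + 4 = 14.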